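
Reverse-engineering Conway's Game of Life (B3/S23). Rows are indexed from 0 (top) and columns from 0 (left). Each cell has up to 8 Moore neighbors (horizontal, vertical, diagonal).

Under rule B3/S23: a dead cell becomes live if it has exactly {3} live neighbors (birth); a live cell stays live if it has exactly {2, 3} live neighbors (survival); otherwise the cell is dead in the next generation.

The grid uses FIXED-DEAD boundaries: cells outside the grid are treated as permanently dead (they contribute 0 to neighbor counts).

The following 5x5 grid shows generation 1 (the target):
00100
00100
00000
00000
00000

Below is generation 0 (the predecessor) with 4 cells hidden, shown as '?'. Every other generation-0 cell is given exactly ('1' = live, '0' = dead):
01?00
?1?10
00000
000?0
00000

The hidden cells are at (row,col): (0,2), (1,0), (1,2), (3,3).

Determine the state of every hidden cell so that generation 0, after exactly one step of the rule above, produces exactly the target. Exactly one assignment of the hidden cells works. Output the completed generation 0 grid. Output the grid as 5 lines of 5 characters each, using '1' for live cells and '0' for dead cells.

Answer: 01000
01010
00000
00000
00000

Derivation:
Hidden generation-0 cells (in order): (0,2), (1,0), (1,2), (3,3).
A hidden cell only influences target cells in its own 3x3 neighborhood. Try each of the 2^4 = 16 assignments, step the completed generation 0 forward once under B3/S23, and compare with the target:
  (0,2)=0 (1,0)=0 (1,2)=0 (3,3)=0 -> step reproduces the target at every cell -> ACCEPT
  (0,2)=0 (1,0)=0 (1,2)=0 (3,3)=1 -> step gives (2,2)='1' but target has '0' -> reject
  (0,2)=0 (1,0)=0 (1,2)=1 (3,3)=0 -> step gives (0,1)='1' but target has '0' -> reject
  (0,2)=0 (1,0)=0 (1,2)=1 (3,3)=1 -> step gives (0,1)='1' but target has '0' -> reject
  (0,2)=0 (1,0)=1 (1,2)=0 (3,3)=0 -> step gives (0,0)='1' but target has '0' -> reject
  (0,2)=0 (1,0)=1 (1,2)=0 (3,3)=1 -> step gives (0,0)='1' but target has '0' -> reject
  (0,2)=0 (1,0)=1 (1,2)=1 (3,3)=0 -> step gives (0,0)='1' but target has '0' -> reject
  (0,2)=0 (1,0)=1 (1,2)=1 (3,3)=1 -> step gives (0,0)='1' but target has '0' -> reject
  (0,2)=1 (1,0)=0 (1,2)=0 (3,3)=0 -> step gives (0,1)='1' but target has '0' -> reject
  (0,2)=1 (1,0)=0 (1,2)=0 (3,3)=1 -> step gives (0,1)='1' but target has '0' -> reject
  (0,2)=1 (1,0)=0 (1,2)=1 (3,3)=0 -> step gives (0,1)='1' but target has '0' -> reject
  (0,2)=1 (1,0)=0 (1,2)=1 (3,3)=1 -> step gives (0,1)='1' but target has '0' -> reject
  (0,2)=1 (1,0)=1 (1,2)=0 (3,3)=0 -> step gives (0,0)='1' but target has '0' -> reject
  (0,2)=1 (1,0)=1 (1,2)=0 (3,3)=1 -> step gives (0,0)='1' but target has '0' -> reject
  (0,2)=1 (1,0)=1 (1,2)=1 (3,3)=0 -> step gives (0,0)='1' but target has '0' -> reject
  (0,2)=1 (1,0)=1 (1,2)=1 (3,3)=1 -> step gives (0,0)='1' but target has '0' -> reject
Unique solution: (0,2)=dead, (1,0)=dead, (1,2)=dead, (3,3)=dead.
Check: live-neighbor counts of every cell in the completed generation 0:
21311
21301
11211
00000
00000
Applying B3/S23 to generation 0 with these counts gives:
00100
00100
00000
00000
00000
which matches the target exactly.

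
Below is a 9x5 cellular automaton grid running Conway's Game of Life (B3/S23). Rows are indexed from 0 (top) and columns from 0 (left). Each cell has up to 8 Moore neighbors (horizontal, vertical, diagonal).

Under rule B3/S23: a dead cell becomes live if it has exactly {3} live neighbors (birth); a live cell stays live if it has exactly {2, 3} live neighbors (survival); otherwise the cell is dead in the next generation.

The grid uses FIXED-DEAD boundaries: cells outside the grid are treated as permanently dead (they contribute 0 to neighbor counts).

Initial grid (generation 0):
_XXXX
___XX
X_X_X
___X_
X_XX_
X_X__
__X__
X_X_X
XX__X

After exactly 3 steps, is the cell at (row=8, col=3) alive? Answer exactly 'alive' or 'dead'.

Answer: alive

Derivation:
Simulating step by step:
Generation 0 (given above): 22 live cells
Generation 1: 14 live cells
__X_X
_____
__X_X
____X
__XX_
__X__
__X__
X_X__
XX_X_
Generation 2: 15 live cells
_____
_____
___X_
__X_X
__XX_
_XX__
__XX_
X_XX_
XXX__
Generation 3: 8 live cells
_____
_____
___X_
__X_X
_____
_X___
_____
X____
X_XX_

Cell (8,3) at generation 3: 1 -> alive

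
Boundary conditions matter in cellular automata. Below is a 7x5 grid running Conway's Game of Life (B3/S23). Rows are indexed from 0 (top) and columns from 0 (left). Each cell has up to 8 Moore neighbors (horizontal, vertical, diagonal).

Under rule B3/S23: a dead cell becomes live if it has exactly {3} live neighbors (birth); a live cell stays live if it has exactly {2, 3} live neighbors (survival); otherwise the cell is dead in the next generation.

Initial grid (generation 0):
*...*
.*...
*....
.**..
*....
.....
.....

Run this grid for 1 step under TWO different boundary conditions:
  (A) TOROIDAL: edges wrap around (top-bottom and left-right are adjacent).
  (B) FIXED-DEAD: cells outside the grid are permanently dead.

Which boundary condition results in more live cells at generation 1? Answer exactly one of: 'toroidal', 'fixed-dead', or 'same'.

Under TOROIDAL boundary, generation 1:
*....
.*..*
*.*..
**...
.*...
.....
.....
Population = 8

Under FIXED-DEAD boundary, generation 1:
.....
**...
*.*..
**...
.*...
.....
.....
Population = 7

Comparison: toroidal=8, fixed-dead=7 -> toroidal

Answer: toroidal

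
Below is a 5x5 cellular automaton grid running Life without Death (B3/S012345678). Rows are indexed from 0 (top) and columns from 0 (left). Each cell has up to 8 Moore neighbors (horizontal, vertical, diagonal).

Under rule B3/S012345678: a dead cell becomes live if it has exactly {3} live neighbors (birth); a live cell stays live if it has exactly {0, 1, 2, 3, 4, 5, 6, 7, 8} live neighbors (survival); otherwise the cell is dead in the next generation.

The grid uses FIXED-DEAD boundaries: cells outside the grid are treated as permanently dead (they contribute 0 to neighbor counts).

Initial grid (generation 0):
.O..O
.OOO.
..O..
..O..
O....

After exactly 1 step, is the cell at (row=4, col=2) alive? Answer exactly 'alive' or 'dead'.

Answer: dead

Derivation:
Simulating step by step:
Generation 0 (given above): 8 live cells
Generation 1: 10 live cells
.O.OO
.OOO.
..O..
.OO..
O....

Cell (4,2) at generation 1: 0 -> dead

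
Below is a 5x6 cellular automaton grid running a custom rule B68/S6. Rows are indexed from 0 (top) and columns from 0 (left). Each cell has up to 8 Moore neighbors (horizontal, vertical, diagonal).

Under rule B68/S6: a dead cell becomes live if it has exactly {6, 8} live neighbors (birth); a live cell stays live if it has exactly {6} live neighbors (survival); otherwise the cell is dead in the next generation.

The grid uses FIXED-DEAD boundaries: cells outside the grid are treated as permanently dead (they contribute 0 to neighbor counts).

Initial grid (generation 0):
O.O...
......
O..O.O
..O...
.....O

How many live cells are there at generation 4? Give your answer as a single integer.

Simulating step by step:
Generation 0 (given above): 7 live cells
Generation 1: 0 live cells
......
......
......
......
......
Generation 2: 0 live cells
......
......
......
......
......
Generation 3: 0 live cells
......
......
......
......
......
Generation 4: 0 live cells
......
......
......
......
......
Population at generation 4: 0

Answer: 0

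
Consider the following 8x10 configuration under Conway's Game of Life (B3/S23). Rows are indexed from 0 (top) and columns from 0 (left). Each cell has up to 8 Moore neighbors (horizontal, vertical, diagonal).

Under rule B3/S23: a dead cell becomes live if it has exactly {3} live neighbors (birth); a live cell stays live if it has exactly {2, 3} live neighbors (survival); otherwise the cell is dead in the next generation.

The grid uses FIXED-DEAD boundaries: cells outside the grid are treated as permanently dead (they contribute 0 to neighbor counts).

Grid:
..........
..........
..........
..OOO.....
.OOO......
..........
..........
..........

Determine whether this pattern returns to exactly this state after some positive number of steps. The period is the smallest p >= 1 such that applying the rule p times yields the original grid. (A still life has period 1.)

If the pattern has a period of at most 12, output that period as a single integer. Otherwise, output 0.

Answer: 2

Derivation:
Simulating and comparing each generation to the original:
Gen 0 (original, given above): 6 live cells
Gen 1: 6 live cells, differs from original
Gen 2: 6 live cells, MATCHES original -> period = 2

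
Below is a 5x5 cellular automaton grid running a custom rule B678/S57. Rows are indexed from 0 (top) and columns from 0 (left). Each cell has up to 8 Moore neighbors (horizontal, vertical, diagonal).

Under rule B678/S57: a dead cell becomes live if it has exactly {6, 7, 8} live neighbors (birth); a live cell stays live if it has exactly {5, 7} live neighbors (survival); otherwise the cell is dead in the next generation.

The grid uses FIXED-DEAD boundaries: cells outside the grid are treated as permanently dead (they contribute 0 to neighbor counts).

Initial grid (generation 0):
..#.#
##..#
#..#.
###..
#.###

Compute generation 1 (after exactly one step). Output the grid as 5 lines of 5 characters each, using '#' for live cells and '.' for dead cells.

Simulating step by step:
Generation 0 (given above): 14 live cells
Generation 1: 2 live cells
(generation 1 grid is the final answer)

Answer: .....
.....
.#...
.#...
.....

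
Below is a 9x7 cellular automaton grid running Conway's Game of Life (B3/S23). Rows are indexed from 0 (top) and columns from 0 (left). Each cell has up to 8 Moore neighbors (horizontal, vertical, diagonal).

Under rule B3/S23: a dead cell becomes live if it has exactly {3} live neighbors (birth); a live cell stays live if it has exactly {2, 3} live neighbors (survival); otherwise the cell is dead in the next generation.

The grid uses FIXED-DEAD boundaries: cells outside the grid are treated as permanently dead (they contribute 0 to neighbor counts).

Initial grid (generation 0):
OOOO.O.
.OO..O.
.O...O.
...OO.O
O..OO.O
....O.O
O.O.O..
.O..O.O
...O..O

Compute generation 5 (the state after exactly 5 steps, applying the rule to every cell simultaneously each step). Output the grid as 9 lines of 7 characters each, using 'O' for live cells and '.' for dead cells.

Answer: ..OO.OO
..OO...
...O...
..OOOOO
.OO..O.
.O.OO..
....OO.
.....O.
.......

Derivation:
Simulating step by step:
Generation 0 (given above): 27 live cells
Generation 1: 22 live cells
O..OO..
...O.OO
.O.O.OO
..OO..O
......O
.O..O..
.O..O..
.OO.O..
.....O.
Generation 2: 23 live cells
...OOO.
...O..O
...O...
..OOO.O
..OO.O.
.....O.
OO..OO.
.OOOOO.
.......
Generation 3: 27 live cells
...OOO.
..OO.O.
.....O.
.....O.
..O..OO
.OOO.OO
OO....O
OOOO.O.
..OOO..
Generation 4: 21 live cells
..OO.O.
..OO.OO
.....OO
....OO.
.OOO...
O..OO..
......O
O....O.
....O..
Generation 5: 21 live cells
(generation 5 grid is the final answer)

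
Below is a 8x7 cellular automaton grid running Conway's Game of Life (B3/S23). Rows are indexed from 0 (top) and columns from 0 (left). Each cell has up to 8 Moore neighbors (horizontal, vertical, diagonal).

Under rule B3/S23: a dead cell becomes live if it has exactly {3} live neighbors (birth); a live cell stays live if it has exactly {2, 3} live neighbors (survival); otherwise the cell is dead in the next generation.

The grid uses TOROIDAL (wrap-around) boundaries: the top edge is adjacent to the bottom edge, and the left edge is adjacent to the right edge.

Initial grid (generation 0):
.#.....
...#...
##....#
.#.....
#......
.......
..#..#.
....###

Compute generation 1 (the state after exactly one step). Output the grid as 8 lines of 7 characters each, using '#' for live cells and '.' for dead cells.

Answer: ....##.
.##....
###....
.#....#
.......
.......
....###
....###

Derivation:
Simulating step by step:
Generation 0 (given above): 12 live cells
Generation 1: 15 live cells
(generation 1 grid is the final answer)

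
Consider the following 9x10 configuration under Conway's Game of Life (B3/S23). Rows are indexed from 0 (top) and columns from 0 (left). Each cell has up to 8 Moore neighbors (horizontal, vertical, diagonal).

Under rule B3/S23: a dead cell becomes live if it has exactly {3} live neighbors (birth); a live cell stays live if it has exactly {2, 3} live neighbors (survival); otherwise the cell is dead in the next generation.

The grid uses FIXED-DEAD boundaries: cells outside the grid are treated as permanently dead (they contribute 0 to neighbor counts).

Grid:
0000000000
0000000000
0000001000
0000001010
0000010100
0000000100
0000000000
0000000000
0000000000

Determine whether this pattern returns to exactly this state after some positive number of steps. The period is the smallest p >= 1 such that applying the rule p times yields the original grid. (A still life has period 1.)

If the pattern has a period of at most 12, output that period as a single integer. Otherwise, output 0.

Answer: 2

Derivation:
Simulating and comparing each generation to the original:
Gen 0 (original, given above): 6 live cells
Gen 1: 6 live cells, differs from original
Gen 2: 6 live cells, MATCHES original -> period = 2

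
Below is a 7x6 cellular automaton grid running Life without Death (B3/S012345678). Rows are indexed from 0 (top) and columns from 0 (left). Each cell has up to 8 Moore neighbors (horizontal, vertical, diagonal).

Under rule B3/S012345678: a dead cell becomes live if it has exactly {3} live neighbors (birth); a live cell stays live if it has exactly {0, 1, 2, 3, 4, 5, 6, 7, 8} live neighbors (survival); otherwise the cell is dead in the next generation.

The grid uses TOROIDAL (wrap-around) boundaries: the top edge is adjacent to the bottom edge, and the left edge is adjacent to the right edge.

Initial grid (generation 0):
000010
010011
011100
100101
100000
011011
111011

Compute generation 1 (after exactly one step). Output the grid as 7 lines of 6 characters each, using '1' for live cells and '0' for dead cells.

Simulating step by step:
Generation 0 (given above): 20 live cells
Generation 1: 25 live cells
(generation 1 grid is the final answer)

Answer: 001010
110011
011100
100111
101100
011011
111011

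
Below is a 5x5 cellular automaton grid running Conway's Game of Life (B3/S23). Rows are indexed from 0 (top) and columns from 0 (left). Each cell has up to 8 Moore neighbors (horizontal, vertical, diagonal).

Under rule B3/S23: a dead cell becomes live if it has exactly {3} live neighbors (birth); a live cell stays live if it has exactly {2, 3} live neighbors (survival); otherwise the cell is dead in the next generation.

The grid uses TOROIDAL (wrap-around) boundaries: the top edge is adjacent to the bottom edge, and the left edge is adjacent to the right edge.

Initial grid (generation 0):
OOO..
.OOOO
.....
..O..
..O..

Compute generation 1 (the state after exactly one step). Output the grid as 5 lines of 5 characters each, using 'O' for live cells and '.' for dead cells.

Simulating step by step:
Generation 0 (given above): 9 live cells
Generation 1: 7 live cells
(generation 1 grid is the final answer)

Answer: O...O
...OO
.O...
.....
..OO.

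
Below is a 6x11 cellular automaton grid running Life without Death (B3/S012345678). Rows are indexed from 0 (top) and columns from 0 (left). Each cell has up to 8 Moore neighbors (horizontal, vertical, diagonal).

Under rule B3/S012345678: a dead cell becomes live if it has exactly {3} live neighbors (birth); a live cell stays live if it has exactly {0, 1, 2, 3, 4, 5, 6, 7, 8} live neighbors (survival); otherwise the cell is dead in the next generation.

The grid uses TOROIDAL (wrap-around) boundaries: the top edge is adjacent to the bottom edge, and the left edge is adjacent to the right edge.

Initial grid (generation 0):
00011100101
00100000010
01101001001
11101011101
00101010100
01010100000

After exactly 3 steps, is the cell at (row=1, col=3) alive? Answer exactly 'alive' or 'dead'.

Simulating step by step:
Generation 0 (given above): 27 live cells
Generation 1: 39 live cells
00011100111
11100100111
01101111001
11101011101
00101010110
01010111010
Generation 2: 39 live cells
00011100111
11100100111
01101111001
11101011101
00101010110
01010111010
Generation 3: 39 live cells
00011100111
11100100111
01101111001
11101011101
00101010110
01010111010

Cell (1,3) at generation 3: 0 -> dead

Answer: dead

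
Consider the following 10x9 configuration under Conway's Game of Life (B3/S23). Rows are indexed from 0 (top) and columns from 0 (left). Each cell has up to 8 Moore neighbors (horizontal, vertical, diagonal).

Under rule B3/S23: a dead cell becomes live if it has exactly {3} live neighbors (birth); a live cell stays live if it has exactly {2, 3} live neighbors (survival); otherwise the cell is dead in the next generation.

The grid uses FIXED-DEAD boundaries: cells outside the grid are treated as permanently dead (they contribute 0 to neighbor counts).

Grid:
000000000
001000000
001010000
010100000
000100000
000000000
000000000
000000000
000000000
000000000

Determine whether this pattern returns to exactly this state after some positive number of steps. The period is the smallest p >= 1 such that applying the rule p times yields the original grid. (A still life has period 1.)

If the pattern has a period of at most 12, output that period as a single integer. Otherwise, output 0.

Simulating and comparing each generation to the original:
Gen 0 (original, given above): 6 live cells
Gen 1: 6 live cells, differs from original
Gen 2: 6 live cells, MATCHES original -> period = 2

Answer: 2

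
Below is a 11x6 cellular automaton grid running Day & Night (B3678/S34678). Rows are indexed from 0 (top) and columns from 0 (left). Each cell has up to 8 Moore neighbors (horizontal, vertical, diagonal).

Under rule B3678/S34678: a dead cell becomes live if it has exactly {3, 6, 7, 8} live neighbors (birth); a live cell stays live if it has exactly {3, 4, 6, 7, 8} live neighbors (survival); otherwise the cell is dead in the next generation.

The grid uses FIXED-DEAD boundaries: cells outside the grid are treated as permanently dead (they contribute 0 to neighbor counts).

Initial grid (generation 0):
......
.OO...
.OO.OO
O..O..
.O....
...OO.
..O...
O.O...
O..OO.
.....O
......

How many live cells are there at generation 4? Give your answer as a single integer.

Answer: 5

Derivation:
Simulating step by step:
Generation 0 (given above): 18 live cells
Generation 1: 14 live cells
......
.OOO..
OOO...
....O.
..OOO.
..O...
.O....
......
.O....
....O.
......
Generation 2: 9 live cells
..O...
OOO...
.OO...
......
...O..
.OO...
......
......
......
......
......
Generation 3: 7 live cells
......
..OO..
OOO...
..O...
..O...
......
......
......
......
......
......
Generation 4: 5 live cells
......
..O...
.OO...
..OO..
......
......
......
......
......
......
......
Population at generation 4: 5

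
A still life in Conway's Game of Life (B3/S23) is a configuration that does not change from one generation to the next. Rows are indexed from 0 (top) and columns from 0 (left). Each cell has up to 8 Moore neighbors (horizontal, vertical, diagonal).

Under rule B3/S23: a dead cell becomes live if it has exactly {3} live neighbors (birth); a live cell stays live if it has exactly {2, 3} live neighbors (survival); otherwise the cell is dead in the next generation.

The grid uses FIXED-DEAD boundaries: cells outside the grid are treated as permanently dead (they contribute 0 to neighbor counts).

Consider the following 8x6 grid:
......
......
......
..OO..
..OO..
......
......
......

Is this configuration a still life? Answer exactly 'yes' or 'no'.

Compute generation 1 and compare to generation 0 (given above):
Generation 1:
......
......
......
..OO..
..OO..
......
......
......
The grids are IDENTICAL -> still life.

Answer: yes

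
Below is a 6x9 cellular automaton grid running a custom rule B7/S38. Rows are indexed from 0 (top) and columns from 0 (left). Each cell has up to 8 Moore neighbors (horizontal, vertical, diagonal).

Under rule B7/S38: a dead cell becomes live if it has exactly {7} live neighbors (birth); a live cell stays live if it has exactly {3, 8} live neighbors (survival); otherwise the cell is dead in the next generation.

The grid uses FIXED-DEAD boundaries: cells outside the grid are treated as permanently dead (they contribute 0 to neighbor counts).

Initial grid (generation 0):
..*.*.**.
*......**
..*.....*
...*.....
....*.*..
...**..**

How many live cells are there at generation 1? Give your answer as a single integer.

Answer: 3

Derivation:
Simulating step by step:
Generation 0 (given above): 16 live cells
Generation 1: 3 live cells
.......*.
........*
.........
.........
....*....
.........
Population at generation 1: 3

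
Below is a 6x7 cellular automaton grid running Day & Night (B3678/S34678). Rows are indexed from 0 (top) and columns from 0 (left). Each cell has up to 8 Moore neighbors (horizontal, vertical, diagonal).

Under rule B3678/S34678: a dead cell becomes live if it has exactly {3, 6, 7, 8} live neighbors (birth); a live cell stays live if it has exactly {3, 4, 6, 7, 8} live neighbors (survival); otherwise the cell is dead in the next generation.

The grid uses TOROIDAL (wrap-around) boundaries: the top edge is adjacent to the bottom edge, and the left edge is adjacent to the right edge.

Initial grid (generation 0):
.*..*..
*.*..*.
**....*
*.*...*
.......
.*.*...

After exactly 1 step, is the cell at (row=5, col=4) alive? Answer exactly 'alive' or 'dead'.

Simulating step by step:
Generation 0 (given above): 13 live cells
Generation 1: 12 live cells
**.*...
*......
..*..*.
*.....*
***....
..*....

Cell (5,4) at generation 1: 0 -> dead

Answer: dead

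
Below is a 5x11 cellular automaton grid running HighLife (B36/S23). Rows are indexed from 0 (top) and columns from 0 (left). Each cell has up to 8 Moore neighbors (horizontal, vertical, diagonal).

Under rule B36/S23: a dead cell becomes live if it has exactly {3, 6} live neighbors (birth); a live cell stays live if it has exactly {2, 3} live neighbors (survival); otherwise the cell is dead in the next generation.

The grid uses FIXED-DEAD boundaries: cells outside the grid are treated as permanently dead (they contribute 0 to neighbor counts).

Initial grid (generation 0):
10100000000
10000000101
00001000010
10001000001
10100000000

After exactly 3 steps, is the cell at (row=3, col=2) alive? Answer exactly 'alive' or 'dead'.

Answer: alive

Derivation:
Simulating step by step:
Generation 0 (given above): 12 live cells
Generation 1: 8 live cells
01000000000
01000000010
00000000011
01010000000
01000000000
Generation 2: 7 live cells
00000000000
00000000011
00100000011
00100000000
00100000000
Generation 3: 7 live cells
00000000000
00000000011
00000000011
01110000000
00000000000

Cell (3,2) at generation 3: 1 -> alive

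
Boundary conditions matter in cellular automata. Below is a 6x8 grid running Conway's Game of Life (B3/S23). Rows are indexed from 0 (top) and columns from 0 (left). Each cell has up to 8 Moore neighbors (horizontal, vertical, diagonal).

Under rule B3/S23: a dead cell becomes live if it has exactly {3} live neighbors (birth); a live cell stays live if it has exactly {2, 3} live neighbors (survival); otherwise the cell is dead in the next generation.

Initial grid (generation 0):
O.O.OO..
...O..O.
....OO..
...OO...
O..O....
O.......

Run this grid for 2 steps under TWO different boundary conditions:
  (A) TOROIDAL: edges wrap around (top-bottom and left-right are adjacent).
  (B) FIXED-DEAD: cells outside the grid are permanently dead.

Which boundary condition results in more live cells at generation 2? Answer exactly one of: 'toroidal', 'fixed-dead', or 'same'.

Answer: toroidal

Derivation:
Under TOROIDAL boundary, generation 2:
.....O.O
..OO..O.
.....OO.
...O.O..
..O..O..
O.....OO
Population = 14

Under FIXED-DEAD boundary, generation 2:
...OOO..
...O..O.
.....OO.
...O.O..
...OO...
........
Population = 11

Comparison: toroidal=14, fixed-dead=11 -> toroidal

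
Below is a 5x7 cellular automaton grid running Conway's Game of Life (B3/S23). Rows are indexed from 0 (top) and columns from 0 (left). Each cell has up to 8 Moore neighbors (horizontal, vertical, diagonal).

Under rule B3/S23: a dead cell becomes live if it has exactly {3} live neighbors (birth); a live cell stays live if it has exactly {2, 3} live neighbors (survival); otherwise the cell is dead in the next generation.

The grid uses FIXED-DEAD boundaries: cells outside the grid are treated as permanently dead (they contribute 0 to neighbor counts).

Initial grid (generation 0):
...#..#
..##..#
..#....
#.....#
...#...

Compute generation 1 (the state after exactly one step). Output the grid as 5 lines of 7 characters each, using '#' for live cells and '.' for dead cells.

Simulating step by step:
Generation 0 (given above): 9 live cells
Generation 1: 7 live cells
(generation 1 grid is the final answer)

Answer: ..##...
..##...
.###...
.......
.......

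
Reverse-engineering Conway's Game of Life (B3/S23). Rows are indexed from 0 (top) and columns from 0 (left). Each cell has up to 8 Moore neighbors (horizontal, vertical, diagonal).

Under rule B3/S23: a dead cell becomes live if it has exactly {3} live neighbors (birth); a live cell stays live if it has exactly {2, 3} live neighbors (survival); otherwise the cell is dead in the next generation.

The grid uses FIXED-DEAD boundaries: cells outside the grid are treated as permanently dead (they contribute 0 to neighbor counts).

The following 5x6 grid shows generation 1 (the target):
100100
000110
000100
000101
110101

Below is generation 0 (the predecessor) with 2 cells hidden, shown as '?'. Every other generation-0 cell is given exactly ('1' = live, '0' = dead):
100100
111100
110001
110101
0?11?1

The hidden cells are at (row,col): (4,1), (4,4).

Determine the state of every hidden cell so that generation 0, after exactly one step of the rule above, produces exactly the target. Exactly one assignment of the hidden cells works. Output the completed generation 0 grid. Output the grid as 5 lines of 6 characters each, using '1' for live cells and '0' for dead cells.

Answer: 100100
111100
110001
110101
011111

Derivation:
Hidden generation-0 cells (in order): (4,1), (4,4).
A hidden cell only influences target cells in its own 3x3 neighborhood. Try each of the 2^2 = 4 assignments, step the completed generation 0 forward once under B3/S23, and compare with the target:
  (4,1)=0 (4,4)=0 -> step gives (3,0)='1' but target has '0' -> reject
  (4,1)=0 (4,4)=1 -> step gives (3,0)='1' but target has '0' -> reject
  (4,1)=1 (4,4)=0 -> step gives (4,5)='0' but target has '1' -> reject
  (4,1)=1 (4,4)=1 -> step reproduces the target at every cell -> ACCEPT
Unique solution: (4,1)=live, (4,4)=live.
Check: live-neighbor counts of every cell in the completed generation 0:
244220
454231
566341
456363
334342
Applying B3/S23 to generation 0 with these counts gives:
100100
000110
000100
000101
110101
which matches the target exactly.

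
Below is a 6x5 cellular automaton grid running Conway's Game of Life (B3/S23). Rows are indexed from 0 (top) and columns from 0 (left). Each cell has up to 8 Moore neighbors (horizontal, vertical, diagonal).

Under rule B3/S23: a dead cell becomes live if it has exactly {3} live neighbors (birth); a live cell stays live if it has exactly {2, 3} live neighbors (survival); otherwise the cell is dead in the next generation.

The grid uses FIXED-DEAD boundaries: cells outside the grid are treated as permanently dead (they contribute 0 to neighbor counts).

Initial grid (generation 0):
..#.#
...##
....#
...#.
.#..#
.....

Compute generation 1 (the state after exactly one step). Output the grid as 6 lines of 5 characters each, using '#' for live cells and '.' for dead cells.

Simulating step by step:
Generation 0 (given above): 8 live cells
Generation 1: 5 live cells
(generation 1 grid is the final answer)

Answer: ....#
....#
....#
...##
.....
.....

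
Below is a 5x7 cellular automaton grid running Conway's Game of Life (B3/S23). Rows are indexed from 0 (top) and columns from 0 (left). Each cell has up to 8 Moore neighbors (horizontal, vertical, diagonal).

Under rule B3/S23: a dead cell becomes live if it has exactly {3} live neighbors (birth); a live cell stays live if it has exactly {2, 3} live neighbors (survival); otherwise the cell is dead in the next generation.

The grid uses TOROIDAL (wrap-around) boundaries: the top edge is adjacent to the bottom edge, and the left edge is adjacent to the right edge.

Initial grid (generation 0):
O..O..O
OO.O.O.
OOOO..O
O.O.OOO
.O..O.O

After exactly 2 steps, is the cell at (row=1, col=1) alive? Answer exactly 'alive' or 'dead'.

Answer: dead

Derivation:
Simulating step by step:
Generation 0 (given above): 20 live cells
Generation 1: 7 live cells
...O...
...O.O.
.......
....O..
.OO.O..
Generation 2: 6 live cells
...O...
....O..
....O..
...O...
..O.O..

Cell (1,1) at generation 2: 0 -> dead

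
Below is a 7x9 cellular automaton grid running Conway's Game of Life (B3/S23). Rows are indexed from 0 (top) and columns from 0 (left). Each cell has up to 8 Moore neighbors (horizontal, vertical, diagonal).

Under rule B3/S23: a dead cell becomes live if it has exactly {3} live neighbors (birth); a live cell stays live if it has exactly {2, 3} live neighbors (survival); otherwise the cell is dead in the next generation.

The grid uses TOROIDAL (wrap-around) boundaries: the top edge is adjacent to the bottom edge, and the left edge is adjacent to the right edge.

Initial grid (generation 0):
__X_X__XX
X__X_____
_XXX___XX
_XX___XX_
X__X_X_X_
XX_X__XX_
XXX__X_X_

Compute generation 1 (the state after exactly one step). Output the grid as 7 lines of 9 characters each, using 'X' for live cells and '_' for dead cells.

Answer: __X_X_XX_
X___X____
___X__XXX
____X____
X__XXX___
___X_X_X_
____XX___

Derivation:
Simulating step by step:
Generation 0 (given above): 29 live cells
Generation 1: 20 live cells
(generation 1 grid is the final answer)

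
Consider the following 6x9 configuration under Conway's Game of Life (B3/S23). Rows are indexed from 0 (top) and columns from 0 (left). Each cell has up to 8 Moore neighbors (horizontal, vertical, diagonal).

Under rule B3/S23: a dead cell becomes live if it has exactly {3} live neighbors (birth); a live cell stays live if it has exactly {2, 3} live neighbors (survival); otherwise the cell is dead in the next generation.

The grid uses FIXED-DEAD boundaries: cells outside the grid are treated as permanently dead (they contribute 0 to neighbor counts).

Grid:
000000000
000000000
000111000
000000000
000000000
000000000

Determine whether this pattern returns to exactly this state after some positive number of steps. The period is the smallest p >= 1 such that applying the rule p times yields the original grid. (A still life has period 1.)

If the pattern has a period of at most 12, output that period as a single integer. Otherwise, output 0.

Simulating and comparing each generation to the original:
Gen 0 (original, given above): 3 live cells
Gen 1: 3 live cells, differs from original
Gen 2: 3 live cells, MATCHES original -> period = 2

Answer: 2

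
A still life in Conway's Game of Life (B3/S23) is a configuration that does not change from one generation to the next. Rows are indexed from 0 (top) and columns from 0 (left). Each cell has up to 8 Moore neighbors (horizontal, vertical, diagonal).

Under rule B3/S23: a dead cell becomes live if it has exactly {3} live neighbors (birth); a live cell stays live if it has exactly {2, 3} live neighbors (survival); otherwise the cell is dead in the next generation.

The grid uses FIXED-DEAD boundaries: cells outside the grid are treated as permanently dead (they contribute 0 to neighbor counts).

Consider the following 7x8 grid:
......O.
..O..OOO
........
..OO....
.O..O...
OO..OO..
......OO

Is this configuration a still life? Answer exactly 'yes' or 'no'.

Compute generation 1 and compare to generation 0 (given above):
Generation 1:
.....OOO
.....OOO
..OO..O.
..OO....
OO..OO..
OO..OOO.
.....OO.
Cell (0,5) differs: gen0=0 vs gen1=1 -> NOT a still life.

Answer: no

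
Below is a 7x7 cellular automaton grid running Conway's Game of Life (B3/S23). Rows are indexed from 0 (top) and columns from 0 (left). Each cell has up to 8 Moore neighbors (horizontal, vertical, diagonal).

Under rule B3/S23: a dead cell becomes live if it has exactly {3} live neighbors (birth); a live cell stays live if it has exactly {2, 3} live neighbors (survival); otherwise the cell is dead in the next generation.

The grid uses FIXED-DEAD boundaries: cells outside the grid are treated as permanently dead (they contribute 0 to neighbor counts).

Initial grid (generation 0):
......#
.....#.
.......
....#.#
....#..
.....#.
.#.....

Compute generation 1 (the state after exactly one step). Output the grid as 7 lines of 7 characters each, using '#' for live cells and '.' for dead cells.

Simulating step by step:
Generation 0 (given above): 7 live cells
Generation 1: 3 live cells
(generation 1 grid is the final answer)

Answer: .......
.......
.....#.
.....#.
....#..
.......
.......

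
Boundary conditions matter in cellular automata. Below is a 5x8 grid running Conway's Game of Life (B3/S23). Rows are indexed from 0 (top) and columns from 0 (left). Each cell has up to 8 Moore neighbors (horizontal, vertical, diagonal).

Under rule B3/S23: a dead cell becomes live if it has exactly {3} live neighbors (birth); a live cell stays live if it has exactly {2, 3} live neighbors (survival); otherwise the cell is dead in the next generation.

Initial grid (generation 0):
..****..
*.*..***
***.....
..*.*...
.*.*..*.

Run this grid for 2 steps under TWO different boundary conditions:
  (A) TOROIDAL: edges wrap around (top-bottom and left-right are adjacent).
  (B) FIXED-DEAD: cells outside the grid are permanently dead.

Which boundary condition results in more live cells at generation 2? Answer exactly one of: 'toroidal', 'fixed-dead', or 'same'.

Under TOROIDAL boundary, generation 2:
**....*.
*....*..
*....*..
*......*
**......
Population = 11

Under FIXED-DEAD boundary, generation 2:
.******.
*.......
*....**.
..**....
........
Population = 12

Comparison: toroidal=11, fixed-dead=12 -> fixed-dead

Answer: fixed-dead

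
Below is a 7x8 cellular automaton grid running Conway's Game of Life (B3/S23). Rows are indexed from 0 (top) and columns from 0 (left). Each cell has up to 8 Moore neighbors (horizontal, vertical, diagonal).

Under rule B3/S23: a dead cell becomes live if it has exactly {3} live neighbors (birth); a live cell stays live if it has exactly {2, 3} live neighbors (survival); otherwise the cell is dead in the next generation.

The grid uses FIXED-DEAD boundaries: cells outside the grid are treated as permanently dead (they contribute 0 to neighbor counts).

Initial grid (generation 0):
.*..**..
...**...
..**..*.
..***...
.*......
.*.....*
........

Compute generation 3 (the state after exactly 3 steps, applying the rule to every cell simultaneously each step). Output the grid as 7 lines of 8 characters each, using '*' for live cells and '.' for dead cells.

Simulating step by step:
Generation 0 (given above): 14 live cells
Generation 1: 8 live cells
...***..
........
.....*..
.*..*...
.*.*....
........
........
Generation 2: 5 live cells
....*...
.....*..
........
..*.*...
..*.....
........
........
Generation 3: 2 live cells
(generation 3 grid is the final answer)

Answer: ........
........
........
...*....
...*....
........
........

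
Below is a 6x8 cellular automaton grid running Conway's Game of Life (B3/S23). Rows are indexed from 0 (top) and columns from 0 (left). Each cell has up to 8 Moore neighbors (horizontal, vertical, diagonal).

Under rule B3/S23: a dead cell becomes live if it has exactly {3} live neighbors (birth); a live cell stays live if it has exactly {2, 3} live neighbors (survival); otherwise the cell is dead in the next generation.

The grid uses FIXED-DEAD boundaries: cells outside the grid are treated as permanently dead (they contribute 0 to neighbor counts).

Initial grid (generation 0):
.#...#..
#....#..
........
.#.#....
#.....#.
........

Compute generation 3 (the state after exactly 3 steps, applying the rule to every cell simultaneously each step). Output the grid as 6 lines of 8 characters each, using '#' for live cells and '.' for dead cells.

Answer: ........
........
........
........
........
........

Derivation:
Simulating step by step:
Generation 0 (given above): 8 live cells
Generation 1: 0 live cells
........
........
........
........
........
........
Generation 2: 0 live cells
........
........
........
........
........
........
Generation 3: 0 live cells
(generation 3 grid is the final answer)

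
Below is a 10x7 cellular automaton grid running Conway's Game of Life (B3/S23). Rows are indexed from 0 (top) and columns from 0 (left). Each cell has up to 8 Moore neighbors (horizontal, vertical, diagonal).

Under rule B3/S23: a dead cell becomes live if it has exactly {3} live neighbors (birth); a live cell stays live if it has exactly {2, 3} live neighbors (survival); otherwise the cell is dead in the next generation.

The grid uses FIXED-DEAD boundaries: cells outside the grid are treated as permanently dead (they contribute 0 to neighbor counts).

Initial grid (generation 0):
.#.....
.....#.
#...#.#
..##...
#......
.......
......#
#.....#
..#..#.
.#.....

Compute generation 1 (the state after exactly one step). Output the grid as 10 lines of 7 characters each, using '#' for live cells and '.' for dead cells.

Simulating step by step:
Generation 0 (given above): 14 live cells
Generation 1: 9 live cells
(generation 1 grid is the final answer)

Answer: .......
.....#.
...###.
.#.#...
.......
.......
.......
.....##
.#.....
.......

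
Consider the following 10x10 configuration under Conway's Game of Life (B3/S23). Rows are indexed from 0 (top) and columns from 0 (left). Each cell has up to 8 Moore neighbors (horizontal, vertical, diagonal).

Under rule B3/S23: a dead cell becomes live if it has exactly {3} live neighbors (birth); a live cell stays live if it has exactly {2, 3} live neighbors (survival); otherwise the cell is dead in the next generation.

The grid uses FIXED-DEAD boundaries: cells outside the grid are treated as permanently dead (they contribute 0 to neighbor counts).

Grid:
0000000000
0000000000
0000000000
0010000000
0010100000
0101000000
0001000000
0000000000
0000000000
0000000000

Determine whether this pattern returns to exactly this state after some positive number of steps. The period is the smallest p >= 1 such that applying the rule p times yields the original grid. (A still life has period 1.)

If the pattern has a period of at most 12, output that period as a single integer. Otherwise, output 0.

Answer: 2

Derivation:
Simulating and comparing each generation to the original:
Gen 0 (original, given above): 6 live cells
Gen 1: 6 live cells, differs from original
Gen 2: 6 live cells, MATCHES original -> period = 2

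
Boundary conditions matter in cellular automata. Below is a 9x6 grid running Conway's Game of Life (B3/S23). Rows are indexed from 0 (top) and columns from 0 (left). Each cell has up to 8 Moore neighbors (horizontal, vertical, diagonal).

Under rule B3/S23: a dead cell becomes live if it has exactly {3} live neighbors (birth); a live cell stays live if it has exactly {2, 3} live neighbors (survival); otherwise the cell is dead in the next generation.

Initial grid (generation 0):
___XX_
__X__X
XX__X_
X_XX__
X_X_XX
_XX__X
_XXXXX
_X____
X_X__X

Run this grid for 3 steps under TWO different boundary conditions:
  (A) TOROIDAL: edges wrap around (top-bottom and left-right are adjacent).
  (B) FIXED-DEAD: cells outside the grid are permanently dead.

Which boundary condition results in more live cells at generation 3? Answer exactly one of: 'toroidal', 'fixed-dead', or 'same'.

Answer: fixed-dead

Derivation:
Under TOROIDAL boundary, generation 3:
______
______
__XXX_
__XXX_
______
____X_
____X_
______
______
Population = 8

Under FIXED-DEAD boundary, generation 3:
_XXXX_
_____X
X____X
X_X___
X_XX_X
__XX__
____XX
XX__XX
______
Population = 21

Comparison: toroidal=8, fixed-dead=21 -> fixed-dead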